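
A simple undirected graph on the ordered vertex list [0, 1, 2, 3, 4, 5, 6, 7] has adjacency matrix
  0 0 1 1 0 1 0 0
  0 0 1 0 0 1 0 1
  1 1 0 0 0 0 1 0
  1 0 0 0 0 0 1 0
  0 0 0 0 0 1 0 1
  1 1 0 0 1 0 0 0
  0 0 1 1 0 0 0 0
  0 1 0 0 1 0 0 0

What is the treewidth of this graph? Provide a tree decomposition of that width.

Each bag holds 3 vertices, so the decomposition has width 2, which upper-bounds the treewidth. Since 7–4–5–1–7 is a cycle in G, G is not acyclic. Forests are exactly the graphs of treewidth ≤ 1, so tw(G) ≥ 2. Therefore the treewidth is 2.

Treewidth 2.
One such decomposition:
Bags: B1 = {1, 4, 7}  B2 = {1, 4, 5}  B3 = {1, 2, 5}  B4 = {0, 2, 5}  B5 = {0, 2, 6}  B6 = {0, 3, 6}
Tree: B1–B2, B2–B3, B3–B4, B4–B5, B5–B6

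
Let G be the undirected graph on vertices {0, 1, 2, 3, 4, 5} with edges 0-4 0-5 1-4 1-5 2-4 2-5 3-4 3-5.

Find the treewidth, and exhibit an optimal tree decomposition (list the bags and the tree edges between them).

Every bag has size at most 3, so the width is 3 − 1 = 2 and tw(G) ≤ 2. Since 2–5–3–4–2 is a cycle in G, G is not acyclic. Forests are exactly the graphs of treewidth ≤ 1, so tw(G) ≥ 2. Hence tw(G) = 2 exactly.

Treewidth 2.
One optimal decomposition is:
Bags: B1 = {2, 4, 5}  B2 = {3, 4, 5}  B3 = {0, 4, 5}  B4 = {1, 4, 5}
Tree: B1–B2, B2–B3, B3–B4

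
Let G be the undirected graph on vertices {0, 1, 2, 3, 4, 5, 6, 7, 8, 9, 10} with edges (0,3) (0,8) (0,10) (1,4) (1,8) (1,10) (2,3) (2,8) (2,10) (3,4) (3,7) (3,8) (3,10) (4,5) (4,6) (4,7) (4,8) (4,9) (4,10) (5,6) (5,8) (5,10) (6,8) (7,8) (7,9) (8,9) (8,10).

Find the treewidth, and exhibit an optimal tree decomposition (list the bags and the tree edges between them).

Treewidth 3.
Bags: B1 = {3, 4, 8, 10}  B2 = {0, 3, 8, 10}  B3 = {4, 5, 8, 10}  B4 = {3, 4, 7, 8}  B5 = {1, 4, 8, 10}  B6 = {2, 3, 8, 10}  B7 = {4, 5, 6, 8}  B8 = {4, 7, 8, 9}
Tree: B1–B2, B1–B3, B1–B4, B3–B5, B2–B6, B3–B7, B4–B8

Every bag has size at most 4, so the width is 4 − 1 = 3 and tw(G) ≤ 3. Conversely, {0, 3, 8, 10} is a clique of size 4, and the vertices of any clique must share a bag in every tree decomposition; so some bag has ≥ 4 vertices and tw(G) ≥ 3. Therefore the treewidth is 3.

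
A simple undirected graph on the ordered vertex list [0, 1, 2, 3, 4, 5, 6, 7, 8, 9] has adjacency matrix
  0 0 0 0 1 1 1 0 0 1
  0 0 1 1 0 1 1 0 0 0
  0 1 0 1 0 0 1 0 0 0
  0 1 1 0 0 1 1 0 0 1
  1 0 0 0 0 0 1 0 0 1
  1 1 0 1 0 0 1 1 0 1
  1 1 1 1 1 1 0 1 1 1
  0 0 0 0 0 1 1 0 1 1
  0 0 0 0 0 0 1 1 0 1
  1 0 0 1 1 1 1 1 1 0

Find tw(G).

3

A width-3 tree decomposition is:
Bags: B1 = {1, 3, 5, 6}  B2 = {3, 5, 6, 9}  B3 = {5, 6, 7, 9}  B4 = {0, 5, 6, 9}  B5 = {1, 2, 3, 6}  B6 = {0, 4, 6, 9}  B7 = {6, 7, 8, 9}
Tree: B1–B2, B2–B3, B3–B4, B1–B5, B4–B6, B3–B7
Each bag holds 4 vertices, so the decomposition has width 3, which upper-bounds the treewidth. On the other hand G contains the 4-clique {1, 2, 3, 6}. A clique must lie in a single bag of any decomposition, so no decomposition can have width below 3. Therefore the treewidth is 3.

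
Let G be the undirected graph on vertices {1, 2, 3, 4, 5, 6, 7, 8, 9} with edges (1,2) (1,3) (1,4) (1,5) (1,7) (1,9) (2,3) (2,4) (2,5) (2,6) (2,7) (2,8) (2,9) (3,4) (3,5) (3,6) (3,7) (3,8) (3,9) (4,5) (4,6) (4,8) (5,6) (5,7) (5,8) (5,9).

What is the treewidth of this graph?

A width-4 tree decomposition is:
Bags: B1 = {1, 2, 3, 5, 9}  B2 = {1, 2, 3, 4, 5}  B3 = {1, 2, 3, 5, 7}  B4 = {2, 3, 4, 5, 8}  B5 = {2, 3, 4, 5, 6}
Tree: B1–B2, B1–B3, B2–B4, B2–B5
The largest bag has 5 vertices, giving width 4; this decomposition certifies tw(G) ≤ 4. For the lower bound, the 5 vertices {2, 3, 4, 5, 8} are pairwise adjacent, and any tree decomposition puts a clique entirely inside one bag — forcing width ≥ 4. Hence tw(G) = 4 exactly.

4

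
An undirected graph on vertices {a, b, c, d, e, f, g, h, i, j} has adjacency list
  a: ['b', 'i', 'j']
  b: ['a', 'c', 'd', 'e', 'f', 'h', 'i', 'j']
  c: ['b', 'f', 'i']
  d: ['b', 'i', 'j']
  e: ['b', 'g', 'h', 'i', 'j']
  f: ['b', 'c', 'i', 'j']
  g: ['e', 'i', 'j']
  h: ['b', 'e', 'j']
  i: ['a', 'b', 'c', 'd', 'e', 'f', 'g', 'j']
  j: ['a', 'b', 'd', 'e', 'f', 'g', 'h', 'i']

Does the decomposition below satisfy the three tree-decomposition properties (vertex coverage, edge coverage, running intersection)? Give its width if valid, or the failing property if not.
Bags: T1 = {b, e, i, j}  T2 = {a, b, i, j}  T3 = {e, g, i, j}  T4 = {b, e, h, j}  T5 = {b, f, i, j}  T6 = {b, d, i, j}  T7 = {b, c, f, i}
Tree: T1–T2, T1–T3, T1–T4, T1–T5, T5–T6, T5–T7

Yes; width 3.

Every vertex of G appears in some bag (union = {a, b, c, d, e, f, g, h, i, j}); every edge is covered by a bag; and for each vertex v the set of bags containing v is connected in the bag tree. The decomposition is therefore valid. The largest bag has 4 vertices, so the width is 3.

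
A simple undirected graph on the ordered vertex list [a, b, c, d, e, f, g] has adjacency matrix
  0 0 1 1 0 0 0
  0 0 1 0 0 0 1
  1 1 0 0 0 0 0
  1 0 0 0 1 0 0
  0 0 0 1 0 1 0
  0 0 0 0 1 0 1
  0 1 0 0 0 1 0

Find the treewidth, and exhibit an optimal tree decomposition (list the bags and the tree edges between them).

Treewidth 2.
One such decomposition:
Bags: B1 = {b, c, g}  B2 = {c, f, g}  B3 = {c, e, f}  B4 = {c, d, e}  B5 = {a, c, d}
Tree: B1–B2, B2–B3, B3–B4, B4–B5

The largest bag has 3 vertices, giving width 2; this decomposition certifies tw(G) ≤ 2. Since c–b–g–f–e–d–a–c is a cycle in G, G is not acyclic. Forests are exactly the graphs of treewidth ≤ 1, so tw(G) ≥ 2. Hence tw(G) = 2 exactly.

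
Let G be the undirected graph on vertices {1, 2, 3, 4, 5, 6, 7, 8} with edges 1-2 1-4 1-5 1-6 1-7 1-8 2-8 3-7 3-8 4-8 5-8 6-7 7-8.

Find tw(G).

A width-2 tree decomposition is:
Bags: B1 = {3, 7, 8}  B2 = {1, 7, 8}  B3 = {1, 4, 8}  B4 = {1, 6, 7}  B5 = {1, 2, 8}  B6 = {1, 5, 8}
Tree: B1–B2, B2–B3, B2–B4, B3–B5, B2–B6
The largest bag has 3 vertices, giving width 2; this decomposition certifies tw(G) ≤ 2. Conversely, {1, 2, 8} is a clique of size 3, and the vertices of any clique must share a bag in every tree decomposition; so some bag has ≥ 3 vertices and tw(G) ≥ 2. The upper and lower bounds meet at 2, so that is the treewidth.

2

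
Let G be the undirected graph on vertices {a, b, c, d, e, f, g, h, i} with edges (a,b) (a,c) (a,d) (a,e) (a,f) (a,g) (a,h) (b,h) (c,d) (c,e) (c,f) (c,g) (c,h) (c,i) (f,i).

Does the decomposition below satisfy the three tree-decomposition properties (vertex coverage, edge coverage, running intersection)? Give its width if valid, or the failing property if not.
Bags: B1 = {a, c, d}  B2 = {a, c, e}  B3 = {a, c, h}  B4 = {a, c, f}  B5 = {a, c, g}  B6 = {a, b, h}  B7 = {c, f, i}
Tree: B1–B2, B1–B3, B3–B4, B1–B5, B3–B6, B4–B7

Every vertex of G appears in some bag (union = {a, b, c, d, e, f, g, h, i}); every edge is covered by a bag; and for each vertex v the set of bags containing v is connected in the bag tree. The decomposition is therefore valid. The largest bag has 3 vertices, so the width is 2.

Yes; width 2.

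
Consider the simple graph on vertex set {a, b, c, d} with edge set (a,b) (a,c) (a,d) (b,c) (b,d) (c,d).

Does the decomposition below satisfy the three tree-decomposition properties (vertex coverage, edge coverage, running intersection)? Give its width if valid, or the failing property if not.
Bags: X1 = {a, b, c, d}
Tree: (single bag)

Yes; width 3.

Vertex coverage: the bags together contain {a, b, c, d}, the full vertex set. Edge coverage: each edge of G has both endpoints in at least one bag. Running intersection: for every vertex, the bags containing it form a connected subtree. All three properties hold, so this is a valid tree decomposition of width max|bag| − 1 = 3, and hence tw(G) ≤ 3.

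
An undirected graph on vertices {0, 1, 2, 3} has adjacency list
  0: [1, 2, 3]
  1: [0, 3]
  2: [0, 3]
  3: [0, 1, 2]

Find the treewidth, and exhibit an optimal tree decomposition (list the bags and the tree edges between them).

Every bag has size at most 3, so the width is 3 − 1 = 2 and tw(G) ≤ 2. For the lower bound, the 3 vertices {0, 1, 3} are pairwise adjacent, and any tree decomposition puts a clique entirely inside one bag — forcing width ≥ 2. Combining the bounds, tw(G) = 2.

Treewidth 2.
Bags: B1 = {0, 2, 3}  B2 = {0, 1, 3}
Tree: B1–B2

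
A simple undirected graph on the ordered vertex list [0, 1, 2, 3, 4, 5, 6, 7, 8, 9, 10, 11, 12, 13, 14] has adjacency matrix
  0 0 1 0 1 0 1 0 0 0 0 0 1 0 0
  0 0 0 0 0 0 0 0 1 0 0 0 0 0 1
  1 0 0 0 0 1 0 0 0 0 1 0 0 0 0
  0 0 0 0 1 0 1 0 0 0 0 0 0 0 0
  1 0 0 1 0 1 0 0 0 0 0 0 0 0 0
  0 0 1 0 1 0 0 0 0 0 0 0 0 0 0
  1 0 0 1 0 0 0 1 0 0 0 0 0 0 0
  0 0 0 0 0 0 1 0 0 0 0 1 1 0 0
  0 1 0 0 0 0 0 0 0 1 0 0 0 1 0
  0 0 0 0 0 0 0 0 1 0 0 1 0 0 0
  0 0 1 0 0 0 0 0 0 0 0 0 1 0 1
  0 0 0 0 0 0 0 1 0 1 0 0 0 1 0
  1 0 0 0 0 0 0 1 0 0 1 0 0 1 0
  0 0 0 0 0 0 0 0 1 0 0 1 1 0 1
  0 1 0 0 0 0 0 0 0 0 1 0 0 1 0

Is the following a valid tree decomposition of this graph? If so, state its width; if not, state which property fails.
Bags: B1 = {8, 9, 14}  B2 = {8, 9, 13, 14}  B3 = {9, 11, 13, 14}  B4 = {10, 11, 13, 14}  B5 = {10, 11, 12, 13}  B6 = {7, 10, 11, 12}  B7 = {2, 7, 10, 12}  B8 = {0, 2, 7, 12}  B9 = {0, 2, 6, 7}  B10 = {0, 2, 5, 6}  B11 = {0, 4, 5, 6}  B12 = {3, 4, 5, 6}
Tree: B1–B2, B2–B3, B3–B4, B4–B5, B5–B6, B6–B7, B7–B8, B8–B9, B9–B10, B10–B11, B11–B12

No — vertex 1 appears in no bag.

A tree decomposition must satisfy three properties: every vertex lies in some bag; for every edge, both endpoints lie together in some bag; and for every vertex, the bags containing it form a connected subtree. Here vertex 1 appears in no bag, so the decomposition is invalid.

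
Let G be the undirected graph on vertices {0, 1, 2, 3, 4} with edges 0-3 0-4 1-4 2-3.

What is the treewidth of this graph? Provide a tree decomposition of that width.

Each bag holds 2 vertices, so the decomposition has width 1, which upper-bounds the treewidth. Since G has at least one edge (e.g. 1–4), it is not an edgeless graph, so tw(G) ≥ 1. Combining the bounds, tw(G) = 1.

Treewidth 1.
Bags: B1 = {1, 4}  B2 = {0, 4}  B3 = {0, 3}  B4 = {2, 3}
Tree: B1–B2, B2–B3, B3–B4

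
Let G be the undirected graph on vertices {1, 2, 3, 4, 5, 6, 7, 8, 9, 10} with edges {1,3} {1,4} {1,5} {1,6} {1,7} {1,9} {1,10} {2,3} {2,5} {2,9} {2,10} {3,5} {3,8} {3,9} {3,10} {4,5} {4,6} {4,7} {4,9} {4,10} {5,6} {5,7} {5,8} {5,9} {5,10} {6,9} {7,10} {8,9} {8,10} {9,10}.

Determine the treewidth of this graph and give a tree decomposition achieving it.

Every bag has size at most 5, so the width is 5 − 1 = 4 and tw(G) ≤ 4. For the lower bound, the 5 vertices {3, 5, 8, 9, 10} are pairwise adjacent, and any tree decomposition puts a clique entirely inside one bag — forcing width ≥ 4. Therefore the treewidth is 4.

Treewidth 4.
Bags: B1 = {1, 3, 5, 9, 10}  B2 = {3, 5, 8, 9, 10}  B3 = {1, 4, 5, 9, 10}  B4 = {2, 3, 5, 9, 10}  B5 = {1, 4, 5, 6, 9}  B6 = {1, 4, 5, 7, 10}
Tree: B1–B2, B1–B3, B1–B4, B3–B5, B3–B6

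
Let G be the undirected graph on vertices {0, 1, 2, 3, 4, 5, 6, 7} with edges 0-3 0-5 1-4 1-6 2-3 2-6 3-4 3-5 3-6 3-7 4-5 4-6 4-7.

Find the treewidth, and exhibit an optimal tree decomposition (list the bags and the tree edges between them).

Treewidth 2.
One optimal decomposition is:
Bags: B1 = {3, 4, 5}  B2 = {0, 3, 5}  B3 = {3, 4, 7}  B4 = {3, 4, 6}  B5 = {1, 4, 6}  B6 = {2, 3, 6}
Tree: B1–B2, B1–B3, B1–B4, B4–B5, B4–B6

Every bag has size at most 3, so the width is 3 − 1 = 2 and tw(G) ≤ 2. Conversely, {1, 4, 6} is a clique of size 3, and the vertices of any clique must share a bag in every tree decomposition; so some bag has ≥ 3 vertices and tw(G) ≥ 2. Hence tw(G) = 2 exactly.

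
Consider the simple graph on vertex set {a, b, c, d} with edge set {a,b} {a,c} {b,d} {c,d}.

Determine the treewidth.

2

A width-2 tree decomposition is:
Bags: B1 = {b, c, d}  B2 = {a, b, c}
Tree: B1–B2
The largest bag has 3 vertices, giving width 2; this decomposition certifies tw(G) ≤ 2. Since c–d–b–a–c is a cycle in G, G is not acyclic. Forests are exactly the graphs of treewidth ≤ 1, so tw(G) ≥ 2. Hence tw(G) = 2 exactly.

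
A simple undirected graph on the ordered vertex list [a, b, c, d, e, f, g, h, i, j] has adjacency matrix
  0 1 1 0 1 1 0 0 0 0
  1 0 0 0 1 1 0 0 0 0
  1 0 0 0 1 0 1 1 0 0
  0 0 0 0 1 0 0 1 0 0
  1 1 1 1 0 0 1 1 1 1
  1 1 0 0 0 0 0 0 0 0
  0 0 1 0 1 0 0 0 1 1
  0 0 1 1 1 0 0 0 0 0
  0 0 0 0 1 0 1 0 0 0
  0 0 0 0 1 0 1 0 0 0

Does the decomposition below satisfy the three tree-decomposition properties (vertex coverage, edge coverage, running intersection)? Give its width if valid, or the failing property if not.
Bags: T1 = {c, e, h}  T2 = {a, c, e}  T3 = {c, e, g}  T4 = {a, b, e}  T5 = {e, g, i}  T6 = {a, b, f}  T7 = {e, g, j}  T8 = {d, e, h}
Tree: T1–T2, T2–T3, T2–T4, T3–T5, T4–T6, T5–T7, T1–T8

Vertex coverage: the bags together contain {a, b, c, d, e, f, g, h, i, j}, the full vertex set. Edge coverage: each edge of G has both endpoints in at least one bag. Running intersection: for every vertex, the bags containing it form a connected subtree. All three properties hold, so this is a valid tree decomposition of width max|bag| − 1 = 2, and hence tw(G) ≤ 2.

Yes; width 2.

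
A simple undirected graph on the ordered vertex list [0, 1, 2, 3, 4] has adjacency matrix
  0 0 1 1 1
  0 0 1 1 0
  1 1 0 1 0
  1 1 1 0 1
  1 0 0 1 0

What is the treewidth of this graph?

A width-2 tree decomposition is:
Bags: B1 = {0, 2, 3}  B2 = {1, 2, 3}  B3 = {0, 3, 4}
Tree: B1–B2, B1–B3
The largest bag has 3 vertices, giving width 2; this decomposition certifies tw(G) ≤ 2. Conversely, {0, 2, 3} is a clique of size 3, and the vertices of any clique must share a bag in every tree decomposition; so some bag has ≥ 3 vertices and tw(G) ≥ 2. Hence tw(G) = 2 exactly.

2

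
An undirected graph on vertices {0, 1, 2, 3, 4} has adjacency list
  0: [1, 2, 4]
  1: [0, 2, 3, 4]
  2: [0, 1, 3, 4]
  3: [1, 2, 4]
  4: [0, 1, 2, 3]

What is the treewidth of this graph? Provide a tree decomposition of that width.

Treewidth 3.
One such decomposition:
Bags: B1 = {0, 1, 2, 4}  B2 = {1, 2, 3, 4}
Tree: B1–B2

The largest bag has 4 vertices, giving width 3; this decomposition certifies tw(G) ≤ 3. Conversely, {0, 1, 2, 4} is a clique of size 4, and the vertices of any clique must share a bag in every tree decomposition; so some bag has ≥ 4 vertices and tw(G) ≥ 3. The upper and lower bounds meet at 3, so that is the treewidth.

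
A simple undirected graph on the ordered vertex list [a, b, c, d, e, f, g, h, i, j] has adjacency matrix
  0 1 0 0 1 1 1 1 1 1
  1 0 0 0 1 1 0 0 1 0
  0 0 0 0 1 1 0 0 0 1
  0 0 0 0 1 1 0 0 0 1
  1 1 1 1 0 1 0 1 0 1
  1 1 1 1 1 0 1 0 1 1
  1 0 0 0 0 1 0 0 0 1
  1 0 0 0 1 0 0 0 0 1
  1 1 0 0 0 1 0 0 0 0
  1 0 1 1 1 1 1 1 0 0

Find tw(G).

A width-3 tree decomposition is:
Bags: B1 = {a, e, f, j}  B2 = {a, e, h, j}  B3 = {a, b, e, f}  B4 = {a, f, g, j}  B5 = {d, e, f, j}  B6 = {a, b, f, i}  B7 = {c, e, f, j}
Tree: B1–B2, B1–B3, B1–B4, B1–B5, B3–B6, B1–B7
The largest bag has 4 vertices, giving width 3; this decomposition certifies tw(G) ≤ 3. Conversely, {a, e, h, j} is a clique of size 4, and the vertices of any clique must share a bag in every tree decomposition; so some bag has ≥ 4 vertices and tw(G) ≥ 3. The upper and lower bounds meet at 3, so that is the treewidth.

3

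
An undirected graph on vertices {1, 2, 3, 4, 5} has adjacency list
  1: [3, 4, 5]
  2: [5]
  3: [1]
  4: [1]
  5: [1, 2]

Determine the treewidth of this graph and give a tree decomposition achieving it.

Every bag has size at most 2, so the width is 2 − 1 = 1 and tw(G) ≤ 1. Since G has at least one edge (e.g. 3–1), it is not an edgeless graph, so tw(G) ≥ 1. Combining the bounds, tw(G) = 1.

Treewidth 1.
Bags: B1 = {1, 3}  B2 = {1, 4}  B3 = {1, 5}  B4 = {2, 5}
Tree: B1–B2, B1–B3, B3–B4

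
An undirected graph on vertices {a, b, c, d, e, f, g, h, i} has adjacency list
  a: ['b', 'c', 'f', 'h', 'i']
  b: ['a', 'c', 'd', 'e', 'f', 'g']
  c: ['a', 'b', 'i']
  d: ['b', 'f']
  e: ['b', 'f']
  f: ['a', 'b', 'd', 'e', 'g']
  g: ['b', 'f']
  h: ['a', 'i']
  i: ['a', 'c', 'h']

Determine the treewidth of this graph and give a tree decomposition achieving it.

Every bag has size at most 3, so the width is 3 − 1 = 2 and tw(G) ≤ 2. For the lower bound, the 3 vertices {a, h, i} are pairwise adjacent, and any tree decomposition puts a clique entirely inside one bag — forcing width ≥ 2. Hence tw(G) = 2 exactly.

Treewidth 2.
One such decomposition:
Bags: B1 = {b, f, g}  B2 = {b, e, f}  B3 = {a, b, f}  B4 = {a, b, c}  B5 = {a, c, i}  B6 = {a, h, i}  B7 = {b, d, f}
Tree: B1–B2, B1–B3, B3–B4, B4–B5, B5–B6, B1–B7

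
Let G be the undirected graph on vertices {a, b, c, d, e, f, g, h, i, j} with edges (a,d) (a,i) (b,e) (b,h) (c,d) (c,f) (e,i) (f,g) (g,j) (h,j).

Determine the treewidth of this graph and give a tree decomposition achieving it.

Every bag has size at most 3, so the width is 3 − 1 = 2 and tw(G) ≤ 2. For the lower bound, G contains the cycle h–j–g–f–c–d–a–i–e–b–h, so G is not a forest; only forests have treewidth ≤ 1, hence tw(G) ≥ 2. Combining the bounds, tw(G) = 2.

Treewidth 2.
One such decomposition:
Bags: B1 = {g, h, j}  B2 = {f, g, h}  B3 = {c, f, h}  B4 = {c, d, h}  B5 = {a, d, h}  B6 = {a, h, i}  B7 = {e, h, i}  B8 = {b, e, h}
Tree: B1–B2, B2–B3, B3–B4, B4–B5, B5–B6, B6–B7, B7–B8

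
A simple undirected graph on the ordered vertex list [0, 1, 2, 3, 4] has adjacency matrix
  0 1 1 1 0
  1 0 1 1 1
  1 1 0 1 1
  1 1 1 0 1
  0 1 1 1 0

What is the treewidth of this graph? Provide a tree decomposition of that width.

Treewidth 3.
Bags: B1 = {0, 1, 2, 3}  B2 = {1, 2, 3, 4}
Tree: B1–B2

Each bag holds 4 vertices, so the decomposition has width 3, which upper-bounds the treewidth. Conversely, {0, 1, 2, 3} is a clique of size 4, and the vertices of any clique must share a bag in every tree decomposition; so some bag has ≥ 4 vertices and tw(G) ≥ 3. Hence tw(G) = 3 exactly.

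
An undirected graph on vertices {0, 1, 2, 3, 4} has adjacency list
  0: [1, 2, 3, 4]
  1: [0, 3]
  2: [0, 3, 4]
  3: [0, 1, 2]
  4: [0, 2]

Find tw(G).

A width-2 tree decomposition is:
Bags: B1 = {0, 2, 3}  B2 = {0, 1, 3}  B3 = {0, 2, 4}
Tree: B1–B2, B1–B3
The largest bag has 3 vertices, giving width 2; this decomposition certifies tw(G) ≤ 2. On the other hand G contains the 3-clique {0, 1, 3}. A clique must lie in a single bag of any decomposition, so no decomposition can have width below 2. Hence tw(G) = 2 exactly.

2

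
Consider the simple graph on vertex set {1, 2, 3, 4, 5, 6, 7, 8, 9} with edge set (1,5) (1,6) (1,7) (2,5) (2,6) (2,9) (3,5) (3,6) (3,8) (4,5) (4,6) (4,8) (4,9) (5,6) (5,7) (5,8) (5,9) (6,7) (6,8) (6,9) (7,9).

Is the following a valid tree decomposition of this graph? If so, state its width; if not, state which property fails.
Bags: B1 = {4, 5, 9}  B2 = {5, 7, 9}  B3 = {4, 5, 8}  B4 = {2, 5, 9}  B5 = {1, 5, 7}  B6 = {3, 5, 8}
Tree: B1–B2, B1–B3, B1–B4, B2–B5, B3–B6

No — vertex 6 appears in no bag.

A tree decomposition must satisfy three properties: every vertex lies in some bag; for every edge, both endpoints lie together in some bag; and for every vertex, the bags containing it form a connected subtree. Here vertex 6 appears in no bag, so the decomposition is invalid.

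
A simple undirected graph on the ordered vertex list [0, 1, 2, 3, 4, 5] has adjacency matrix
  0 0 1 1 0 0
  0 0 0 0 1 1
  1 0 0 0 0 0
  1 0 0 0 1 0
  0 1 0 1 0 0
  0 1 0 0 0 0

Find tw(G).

A width-1 tree decomposition is:
Bags: B1 = {1, 5}  B2 = {1, 4}  B3 = {3, 4}  B4 = {0, 3}  B5 = {0, 2}
Tree: B1–B2, B2–B3, B3–B4, B4–B5
Every bag has size at most 2, so the width is 2 − 1 = 1 and tw(G) ≤ 1. G has an edge, so its treewidth is at least 1. The upper and lower bounds meet at 1, so that is the treewidth.

1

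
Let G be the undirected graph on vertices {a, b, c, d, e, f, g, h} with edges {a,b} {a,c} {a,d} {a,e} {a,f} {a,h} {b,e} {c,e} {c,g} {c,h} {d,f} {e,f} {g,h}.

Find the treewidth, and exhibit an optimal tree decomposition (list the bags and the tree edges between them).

Treewidth 2.
One optimal decomposition is:
Bags: B1 = {a, e, f}  B2 = {a, b, e}  B3 = {a, c, e}  B4 = {a, c, h}  B5 = {c, g, h}  B6 = {a, d, f}
Tree: B1–B2, B2–B3, B3–B4, B4–B5, B1–B6

Each bag holds 3 vertices, so the decomposition has width 2, which upper-bounds the treewidth. On the other hand G contains the 3-clique {c, g, h}. A clique must lie in a single bag of any decomposition, so no decomposition can have width below 2. Therefore the treewidth is 2.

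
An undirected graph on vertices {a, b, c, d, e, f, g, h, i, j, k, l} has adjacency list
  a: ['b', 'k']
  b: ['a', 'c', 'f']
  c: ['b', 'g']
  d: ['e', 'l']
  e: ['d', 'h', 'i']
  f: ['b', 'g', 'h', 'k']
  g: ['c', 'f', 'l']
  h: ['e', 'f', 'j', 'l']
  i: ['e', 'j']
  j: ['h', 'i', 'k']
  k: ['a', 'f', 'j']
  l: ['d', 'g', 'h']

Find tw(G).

3

A width-3 tree decomposition is:
Bags: B1 = {a, b, c, k}  B2 = {b, c, f, k}  B3 = {c, f, g, k}  B4 = {f, g, j, k}  B5 = {f, g, h, j}  B6 = {g, h, j, l}  B7 = {h, i, j, l}  B8 = {e, h, i, l}  B9 = {d, e, i, l}
Tree: B1–B2, B2–B3, B3–B4, B4–B5, B5–B6, B6–B7, B7–B8, B8–B9
The largest bag has 4 vertices, giving width 3; this decomposition certifies tw(G) ≤ 3. For the lower bound: the 4 vertex sets {a,b,c}, {k}, {f}, {g,h,j,l} are disjoint, each induces a connected subgraph, and every pair is joined by at least one edge of G. Contracting each set to a single vertex therefore yields K_{4} as a minor, and since treewidth is minor-monotone, tw(G) ≥ tw(K_{4}) = 3. Hence tw(G) = 3 exactly.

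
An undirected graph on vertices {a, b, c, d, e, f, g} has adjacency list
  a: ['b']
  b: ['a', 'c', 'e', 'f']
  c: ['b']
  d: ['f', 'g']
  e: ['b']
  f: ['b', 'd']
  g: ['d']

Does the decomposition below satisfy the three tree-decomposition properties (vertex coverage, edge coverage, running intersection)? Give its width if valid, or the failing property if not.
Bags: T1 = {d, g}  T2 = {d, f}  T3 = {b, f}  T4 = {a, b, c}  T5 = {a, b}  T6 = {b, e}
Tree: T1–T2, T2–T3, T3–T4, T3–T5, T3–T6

A tree decomposition must satisfy three properties: every vertex lies in some bag; for every edge, both endpoints lie together in some bag; and for every vertex, the bags containing it form a connected subtree. Here bags containing vertex a are not connected in the tree, so the decomposition is invalid.

No — bags containing vertex a are not connected in the tree.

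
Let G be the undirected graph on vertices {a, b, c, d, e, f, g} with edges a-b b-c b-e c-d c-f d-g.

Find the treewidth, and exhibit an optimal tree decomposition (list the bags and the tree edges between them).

Treewidth 1.
Bags: B1 = {c, f}  B2 = {b, c}  B3 = {b, e}  B4 = {a, b}  B5 = {c, d}  B6 = {d, g}
Tree: B1–B2, B2–B3, B2–B4, B1–B5, B5–B6

Every bag has size at most 2, so the width is 2 − 1 = 1 and tw(G) ≤ 1. Since G has at least one edge (e.g. f–c), it is not an edgeless graph, so tw(G) ≥ 1. Combining the bounds, tw(G) = 1.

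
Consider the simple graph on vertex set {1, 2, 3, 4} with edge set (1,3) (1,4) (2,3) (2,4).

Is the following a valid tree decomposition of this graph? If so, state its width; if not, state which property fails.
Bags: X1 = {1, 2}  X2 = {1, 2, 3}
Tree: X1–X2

No — vertex 4 appears in no bag.

A tree decomposition must satisfy three properties: every vertex lies in some bag; for every edge, both endpoints lie together in some bag; and for every vertex, the bags containing it form a connected subtree. Here vertex 4 appears in no bag, so the decomposition is invalid.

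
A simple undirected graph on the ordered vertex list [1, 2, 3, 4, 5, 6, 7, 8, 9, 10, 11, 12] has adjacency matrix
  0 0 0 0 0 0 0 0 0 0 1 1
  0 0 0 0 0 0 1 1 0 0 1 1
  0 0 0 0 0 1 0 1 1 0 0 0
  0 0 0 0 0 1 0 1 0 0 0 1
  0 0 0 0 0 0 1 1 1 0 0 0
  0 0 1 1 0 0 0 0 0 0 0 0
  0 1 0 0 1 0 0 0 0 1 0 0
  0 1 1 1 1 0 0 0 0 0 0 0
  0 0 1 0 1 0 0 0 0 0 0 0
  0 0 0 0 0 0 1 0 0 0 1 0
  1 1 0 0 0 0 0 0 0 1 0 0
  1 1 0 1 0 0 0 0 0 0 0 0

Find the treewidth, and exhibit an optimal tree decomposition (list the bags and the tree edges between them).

The largest bag has 4 vertices, giving width 3; this decomposition certifies tw(G) ≤ 3. For the lower bound: the 4 vertex sets {1,10,11}, {7}, {2}, {4,5,8,12} are disjoint, each induces a connected subgraph, and every pair is joined by at least one edge of G. Contracting each set to a single vertex therefore yields K_{4} as a minor, and since treewidth is minor-monotone, tw(G) ≥ tw(K_{4}) = 3. The upper and lower bounds meet at 3, so that is the treewidth.

Treewidth 3.
Bags: B1 = {1, 7, 10, 11}  B2 = {1, 2, 7, 11}  B3 = {1, 2, 7, 12}  B4 = {2, 5, 7, 12}  B5 = {2, 5, 8, 12}  B6 = {4, 5, 8, 12}  B7 = {4, 5, 8, 9}  B8 = {3, 4, 8, 9}  B9 = {3, 4, 6, 9}
Tree: B1–B2, B2–B3, B3–B4, B4–B5, B5–B6, B6–B7, B7–B8, B8–B9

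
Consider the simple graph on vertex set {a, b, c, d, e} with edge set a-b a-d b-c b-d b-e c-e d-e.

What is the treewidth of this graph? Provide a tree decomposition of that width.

Treewidth 2.
Bags: B1 = {b, d, e}  B2 = {a, b, d}  B3 = {b, c, e}
Tree: B1–B2, B1–B3

Each bag holds 3 vertices, so the decomposition has width 2, which upper-bounds the treewidth. On the other hand G contains the 3-clique {b, d, e}. A clique must lie in a single bag of any decomposition, so no decomposition can have width below 2. Combining the bounds, tw(G) = 2.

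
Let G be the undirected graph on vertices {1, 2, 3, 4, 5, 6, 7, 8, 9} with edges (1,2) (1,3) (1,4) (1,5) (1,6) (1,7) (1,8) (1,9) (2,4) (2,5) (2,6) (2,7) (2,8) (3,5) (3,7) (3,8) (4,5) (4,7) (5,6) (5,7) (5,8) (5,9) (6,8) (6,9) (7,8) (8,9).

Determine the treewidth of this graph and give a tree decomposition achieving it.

Each bag holds 5 vertices, so the decomposition has width 4, which upper-bounds the treewidth. For the lower bound, the 5 vertices {1, 5, 6, 8, 9} are pairwise adjacent, and any tree decomposition puts a clique entirely inside one bag — forcing width ≥ 4. Hence tw(G) = 4 exactly.

Treewidth 4.
One such decomposition:
Bags: B1 = {1, 5, 6, 8, 9}  B2 = {1, 2, 5, 6, 8}  B3 = {1, 2, 5, 7, 8}  B4 = {1, 3, 5, 7, 8}  B5 = {1, 2, 4, 5, 7}
Tree: B1–B2, B2–B3, B3–B4, B3–B5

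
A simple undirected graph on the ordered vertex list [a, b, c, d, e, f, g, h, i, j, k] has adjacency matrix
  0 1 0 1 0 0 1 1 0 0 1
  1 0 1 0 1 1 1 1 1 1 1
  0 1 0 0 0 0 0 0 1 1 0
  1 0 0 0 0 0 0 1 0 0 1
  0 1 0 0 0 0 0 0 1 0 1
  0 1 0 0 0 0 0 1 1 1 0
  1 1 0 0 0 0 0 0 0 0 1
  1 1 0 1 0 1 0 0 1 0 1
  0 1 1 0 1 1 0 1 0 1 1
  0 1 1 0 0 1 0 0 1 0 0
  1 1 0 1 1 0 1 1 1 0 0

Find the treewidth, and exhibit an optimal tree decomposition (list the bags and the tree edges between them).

Treewidth 3.
Bags: B1 = {b, f, i, j}  B2 = {b, c, i, j}  B3 = {b, f, h, i}  B4 = {b, h, i, k}  B5 = {a, b, h, k}  B6 = {a, b, g, k}  B7 = {a, d, h, k}  B8 = {b, e, i, k}
Tree: B1–B2, B1–B3, B3–B4, B4–B5, B5–B6, B5–B7, B4–B8

Every bag has size at most 4, so the width is 4 − 1 = 3 and tw(G) ≤ 3. On the other hand G contains the 4-clique {a, d, h, k}. A clique must lie in a single bag of any decomposition, so no decomposition can have width below 3. The upper and lower bounds meet at 3, so that is the treewidth.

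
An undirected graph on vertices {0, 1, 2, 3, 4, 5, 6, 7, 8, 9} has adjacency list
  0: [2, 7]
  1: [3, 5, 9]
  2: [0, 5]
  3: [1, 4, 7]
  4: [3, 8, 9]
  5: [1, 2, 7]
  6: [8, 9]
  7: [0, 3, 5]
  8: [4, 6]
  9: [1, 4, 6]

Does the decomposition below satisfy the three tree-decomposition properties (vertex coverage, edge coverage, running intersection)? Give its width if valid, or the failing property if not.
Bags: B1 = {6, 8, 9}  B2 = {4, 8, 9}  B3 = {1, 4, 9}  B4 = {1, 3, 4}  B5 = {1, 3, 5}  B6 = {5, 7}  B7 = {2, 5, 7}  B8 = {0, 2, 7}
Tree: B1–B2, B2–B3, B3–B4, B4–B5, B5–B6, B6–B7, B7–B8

A tree decomposition must satisfy three properties: every vertex lies in some bag; for every edge, both endpoints lie together in some bag; and for every vertex, the bags containing it form a connected subtree. Here edge (3,7) lies in no bag, so the decomposition is invalid.

No — edge (3,7) lies in no bag.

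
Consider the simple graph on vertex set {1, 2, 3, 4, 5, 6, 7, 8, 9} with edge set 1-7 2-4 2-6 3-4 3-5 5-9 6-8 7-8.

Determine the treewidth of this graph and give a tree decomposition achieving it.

The largest bag has 2 vertices, giving width 1; this decomposition certifies tw(G) ≤ 1. Any graph with an edge has treewidth ≥ 1, and G has the edge 9–5. Therefore the treewidth is 1.

Treewidth 1.
One optimal decomposition is:
Bags: B1 = {5, 9}  B2 = {3, 5}  B3 = {3, 4}  B4 = {2, 4}  B5 = {2, 6}  B6 = {6, 8}  B7 = {7, 8}  B8 = {1, 7}
Tree: B1–B2, B2–B3, B3–B4, B4–B5, B5–B6, B6–B7, B7–B8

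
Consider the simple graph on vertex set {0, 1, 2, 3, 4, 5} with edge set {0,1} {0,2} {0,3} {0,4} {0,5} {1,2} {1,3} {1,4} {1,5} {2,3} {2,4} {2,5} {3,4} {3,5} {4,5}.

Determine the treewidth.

5

A width-5 tree decomposition is:
Bags: B1 = {0, 1, 2, 3, 4, 5}
Tree: (single bag)
With just one bag of size 6, the width is 6 − 1 = 5, so tw(G) ≤ 5. Conversely, {0, 1, 2, 3, 4, 5} is a clique of size 6, and the vertices of any clique must share a bag in every tree decomposition; so some bag has ≥ 6 vertices and tw(G) ≥ 5. Hence tw(G) = 5 exactly.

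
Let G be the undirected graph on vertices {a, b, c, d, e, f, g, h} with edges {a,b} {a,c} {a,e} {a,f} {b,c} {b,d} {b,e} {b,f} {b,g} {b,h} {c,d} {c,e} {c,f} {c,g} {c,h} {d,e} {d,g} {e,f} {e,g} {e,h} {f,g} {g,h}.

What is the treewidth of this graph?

A width-4 tree decomposition is:
Bags: B1 = {b, c, d, e, g}  B2 = {b, c, e, f, g}  B3 = {b, c, e, g, h}  B4 = {a, b, c, e, f}
Tree: B1–B2, B1–B3, B2–B4
Each bag holds 5 vertices, so the decomposition has width 4, which upper-bounds the treewidth. On the other hand G contains the 5-clique {b, c, d, e, g}. A clique must lie in a single bag of any decomposition, so no decomposition can have width below 4. The upper and lower bounds meet at 4, so that is the treewidth.

4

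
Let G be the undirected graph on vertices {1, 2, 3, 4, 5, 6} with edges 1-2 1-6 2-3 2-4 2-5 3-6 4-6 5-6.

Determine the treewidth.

A width-2 tree decomposition is:
Bags: B1 = {2, 4, 6}  B2 = {2, 5, 6}  B3 = {1, 2, 6}  B4 = {2, 3, 6}
Tree: B1–B2, B2–B3, B3–B4
Each bag holds 3 vertices, so the decomposition has width 2, which upper-bounds the treewidth. For the lower bound, G contains the cycle 4–6–5–2–4, so G is not a forest; only forests have treewidth ≤ 1, hence tw(G) ≥ 2. Combining the bounds, tw(G) = 2.

2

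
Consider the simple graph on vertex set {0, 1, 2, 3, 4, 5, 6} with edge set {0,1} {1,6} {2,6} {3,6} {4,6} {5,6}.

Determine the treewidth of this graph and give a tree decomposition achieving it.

The largest bag has 2 vertices, giving width 1; this decomposition certifies tw(G) ≤ 1. Any graph with an edge has treewidth ≥ 1, and G has the edge 6–4. Combining the bounds, tw(G) = 1.

Treewidth 1.
One optimal decomposition is:
Bags: B1 = {4, 6}  B2 = {5, 6}  B3 = {1, 6}  B4 = {2, 6}  B5 = {0, 1}  B6 = {3, 6}
Tree: B1–B2, B1–B3, B2–B4, B3–B5, B3–B6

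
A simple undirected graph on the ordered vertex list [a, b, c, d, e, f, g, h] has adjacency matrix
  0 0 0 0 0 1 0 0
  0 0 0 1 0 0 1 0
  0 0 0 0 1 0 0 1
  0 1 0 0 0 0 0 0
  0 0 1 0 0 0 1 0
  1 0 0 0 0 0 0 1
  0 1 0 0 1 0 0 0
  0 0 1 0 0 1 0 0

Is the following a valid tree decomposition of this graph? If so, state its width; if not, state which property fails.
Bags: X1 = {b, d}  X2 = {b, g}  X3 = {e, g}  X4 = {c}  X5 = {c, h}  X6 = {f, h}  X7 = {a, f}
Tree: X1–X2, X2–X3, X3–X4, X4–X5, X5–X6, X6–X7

No — edge (e,c) lies in no bag.

A tree decomposition must satisfy three properties: every vertex lies in some bag; for every edge, both endpoints lie together in some bag; and for every vertex, the bags containing it form a connected subtree. Here edge (e,c) lies in no bag, so the decomposition is invalid.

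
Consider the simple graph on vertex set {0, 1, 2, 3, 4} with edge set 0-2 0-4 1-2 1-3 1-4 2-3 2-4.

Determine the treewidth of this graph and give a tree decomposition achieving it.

Treewidth 2.
Bags: B1 = {1, 2, 4}  B2 = {1, 2, 3}  B3 = {0, 2, 4}
Tree: B1–B2, B1–B3

The largest bag has 3 vertices, giving width 2; this decomposition certifies tw(G) ≤ 2. Conversely, {0, 2, 4} is a clique of size 3, and the vertices of any clique must share a bag in every tree decomposition; so some bag has ≥ 3 vertices and tw(G) ≥ 2. Hence tw(G) = 2 exactly.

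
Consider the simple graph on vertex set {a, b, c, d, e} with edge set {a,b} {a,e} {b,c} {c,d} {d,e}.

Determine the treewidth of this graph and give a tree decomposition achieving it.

Treewidth 2.
Bags: B1 = {a, b, c}  B2 = {a, c, e}  B3 = {c, d, e}
Tree: B1–B2, B2–B3

The largest bag has 3 vertices, giving width 2; this decomposition certifies tw(G) ≤ 2. Since c–b–a–e–d–c is a cycle in G, G is not acyclic. Forests are exactly the graphs of treewidth ≤ 1, so tw(G) ≥ 2. Hence tw(G) = 2 exactly.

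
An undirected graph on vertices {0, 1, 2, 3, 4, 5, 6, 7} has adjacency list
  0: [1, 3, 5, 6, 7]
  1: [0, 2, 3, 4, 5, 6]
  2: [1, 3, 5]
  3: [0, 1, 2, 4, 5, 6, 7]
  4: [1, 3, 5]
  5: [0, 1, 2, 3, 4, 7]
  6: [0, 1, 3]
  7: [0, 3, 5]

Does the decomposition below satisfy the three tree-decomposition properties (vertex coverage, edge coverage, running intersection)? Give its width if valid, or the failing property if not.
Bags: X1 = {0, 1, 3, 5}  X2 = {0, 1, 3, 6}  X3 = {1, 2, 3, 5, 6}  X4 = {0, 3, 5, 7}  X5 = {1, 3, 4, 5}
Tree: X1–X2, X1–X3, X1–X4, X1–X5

A tree decomposition must satisfy three properties: every vertex lies in some bag; for every edge, both endpoints lie together in some bag; and for every vertex, the bags containing it form a connected subtree. Here bags containing vertex 6 are not connected in the tree, so the decomposition is invalid.

No — bags containing vertex 6 are not connected in the tree.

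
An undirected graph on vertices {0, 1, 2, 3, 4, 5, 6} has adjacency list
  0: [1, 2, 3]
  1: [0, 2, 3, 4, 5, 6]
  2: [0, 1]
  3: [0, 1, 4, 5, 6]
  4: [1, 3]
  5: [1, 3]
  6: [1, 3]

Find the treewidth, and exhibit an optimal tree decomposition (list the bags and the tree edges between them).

Every bag has size at most 3, so the width is 3 − 1 = 2 and tw(G) ≤ 2. For the lower bound, the 3 vertices {0, 1, 2} are pairwise adjacent, and any tree decomposition puts a clique entirely inside one bag — forcing width ≥ 2. Therefore the treewidth is 2.

Treewidth 2.
Bags: B1 = {0, 1, 3}  B2 = {1, 3, 4}  B3 = {1, 3, 5}  B4 = {1, 3, 6}  B5 = {0, 1, 2}
Tree: B1–B2, B1–B3, B3–B4, B1–B5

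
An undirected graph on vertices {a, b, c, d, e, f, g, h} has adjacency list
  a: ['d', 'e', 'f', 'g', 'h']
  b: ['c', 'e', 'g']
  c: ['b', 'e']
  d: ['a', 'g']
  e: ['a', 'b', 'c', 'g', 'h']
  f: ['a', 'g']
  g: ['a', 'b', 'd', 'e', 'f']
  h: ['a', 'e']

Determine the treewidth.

A width-2 tree decomposition is:
Bags: B1 = {a, e, g}  B2 = {a, d, g}  B3 = {a, e, h}  B4 = {b, e, g}  B5 = {a, f, g}  B6 = {b, c, e}
Tree: B1–B2, B1–B3, B1–B4, B2–B5, B4–B6
Every bag has size at most 3, so the width is 3 − 1 = 2 and tw(G) ≤ 2. On the other hand G contains the 3-clique {a, d, g}. A clique must lie in a single bag of any decomposition, so no decomposition can have width below 2. Hence tw(G) = 2 exactly.

2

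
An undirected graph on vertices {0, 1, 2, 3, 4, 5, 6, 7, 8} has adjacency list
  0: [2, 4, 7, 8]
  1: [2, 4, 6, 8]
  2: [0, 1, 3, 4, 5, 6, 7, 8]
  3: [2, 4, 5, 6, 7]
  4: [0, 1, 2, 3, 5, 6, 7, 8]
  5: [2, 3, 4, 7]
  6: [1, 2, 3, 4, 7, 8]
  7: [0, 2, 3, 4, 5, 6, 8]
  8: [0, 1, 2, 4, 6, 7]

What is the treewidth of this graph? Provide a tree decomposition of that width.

The largest bag has 5 vertices, giving width 4; this decomposition certifies tw(G) ≤ 4. Conversely, {1, 2, 4, 6, 8} is a clique of size 5, and the vertices of any clique must share a bag in every tree decomposition; so some bag has ≥ 5 vertices and tw(G) ≥ 4. Combining the bounds, tw(G) = 4.

Treewidth 4.
One such decomposition:
Bags: B1 = {2, 4, 6, 7, 8}  B2 = {0, 2, 4, 7, 8}  B3 = {2, 3, 4, 6, 7}  B4 = {1, 2, 4, 6, 8}  B5 = {2, 3, 4, 5, 7}
Tree: B1–B2, B1–B3, B1–B4, B3–B5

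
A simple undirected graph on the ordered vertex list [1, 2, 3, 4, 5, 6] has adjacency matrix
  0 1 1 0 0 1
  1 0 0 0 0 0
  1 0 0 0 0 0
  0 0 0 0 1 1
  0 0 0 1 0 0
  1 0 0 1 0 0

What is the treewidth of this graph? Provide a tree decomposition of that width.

Treewidth 1.
One optimal decomposition is:
Bags: B1 = {4, 6}  B2 = {1, 6}  B3 = {1, 2}  B4 = {4, 5}  B5 = {1, 3}
Tree: B1–B2, B2–B3, B1–B4, B2–B5

Every bag has size at most 2, so the width is 2 − 1 = 1 and tw(G) ≤ 1. G has an edge, so its treewidth is at least 1. Therefore the treewidth is 1.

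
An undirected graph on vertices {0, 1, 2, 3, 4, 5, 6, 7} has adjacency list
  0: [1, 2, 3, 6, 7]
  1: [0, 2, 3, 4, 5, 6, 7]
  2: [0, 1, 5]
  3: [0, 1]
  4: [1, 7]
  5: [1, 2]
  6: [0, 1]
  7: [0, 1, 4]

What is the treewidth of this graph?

A width-2 tree decomposition is:
Bags: B1 = {0, 1, 6}  B2 = {0, 1, 7}  B3 = {1, 4, 7}  B4 = {0, 1, 2}  B5 = {1, 2, 5}  B6 = {0, 1, 3}
Tree: B1–B2, B2–B3, B2–B4, B4–B5, B1–B6
The largest bag has 3 vertices, giving width 2; this decomposition certifies tw(G) ≤ 2. On the other hand G contains the 3-clique {0, 1, 2}. A clique must lie in a single bag of any decomposition, so no decomposition can have width below 2. Combining the bounds, tw(G) = 2.

2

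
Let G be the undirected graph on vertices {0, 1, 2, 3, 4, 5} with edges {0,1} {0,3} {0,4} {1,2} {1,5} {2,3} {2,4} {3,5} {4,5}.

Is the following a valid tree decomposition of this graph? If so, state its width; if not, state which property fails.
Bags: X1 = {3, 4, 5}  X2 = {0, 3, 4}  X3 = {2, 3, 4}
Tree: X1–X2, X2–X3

No — vertex 1 appears in no bag.

A tree decomposition must satisfy three properties: every vertex lies in some bag; for every edge, both endpoints lie together in some bag; and for every vertex, the bags containing it form a connected subtree. Here vertex 1 appears in no bag, so the decomposition is invalid.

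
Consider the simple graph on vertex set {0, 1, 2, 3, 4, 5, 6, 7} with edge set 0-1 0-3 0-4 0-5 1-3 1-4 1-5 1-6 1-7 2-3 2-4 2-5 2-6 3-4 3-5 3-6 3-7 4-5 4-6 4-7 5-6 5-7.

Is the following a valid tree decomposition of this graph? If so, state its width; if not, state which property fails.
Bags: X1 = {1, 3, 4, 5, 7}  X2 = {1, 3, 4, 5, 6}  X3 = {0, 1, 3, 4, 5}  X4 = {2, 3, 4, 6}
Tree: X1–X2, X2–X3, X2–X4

No — edge (5,2) lies in no bag.

A tree decomposition must satisfy three properties: every vertex lies in some bag; for every edge, both endpoints lie together in some bag; and for every vertex, the bags containing it form a connected subtree. Here edge (5,2) lies in no bag, so the decomposition is invalid.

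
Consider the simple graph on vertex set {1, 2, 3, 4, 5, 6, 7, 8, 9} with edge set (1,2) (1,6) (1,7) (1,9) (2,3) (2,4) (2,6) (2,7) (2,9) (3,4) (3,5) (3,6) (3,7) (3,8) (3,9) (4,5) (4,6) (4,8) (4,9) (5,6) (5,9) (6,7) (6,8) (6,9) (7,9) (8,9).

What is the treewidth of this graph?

4

A width-4 tree decomposition is:
Bags: B1 = {1, 2, 6, 7, 9}  B2 = {2, 3, 6, 7, 9}  B3 = {2, 3, 4, 6, 9}  B4 = {3, 4, 6, 8, 9}  B5 = {3, 4, 5, 6, 9}
Tree: B1–B2, B2–B3, B3–B4, B4–B5
The largest bag has 5 vertices, giving width 4; this decomposition certifies tw(G) ≤ 4. On the other hand G contains the 5-clique {1, 2, 6, 7, 9}. A clique must lie in a single bag of any decomposition, so no decomposition can have width below 4. Combining the bounds, tw(G) = 4.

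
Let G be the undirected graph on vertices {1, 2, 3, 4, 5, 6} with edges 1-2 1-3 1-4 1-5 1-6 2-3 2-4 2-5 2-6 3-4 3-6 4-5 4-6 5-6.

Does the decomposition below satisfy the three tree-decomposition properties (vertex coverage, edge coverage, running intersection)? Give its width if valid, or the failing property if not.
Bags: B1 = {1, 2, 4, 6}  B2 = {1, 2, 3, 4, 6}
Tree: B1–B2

A tree decomposition must satisfy three properties: every vertex lies in some bag; for every edge, both endpoints lie together in some bag; and for every vertex, the bags containing it form a connected subtree. Here vertex 5 appears in no bag, so the decomposition is invalid.

No — vertex 5 appears in no bag.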